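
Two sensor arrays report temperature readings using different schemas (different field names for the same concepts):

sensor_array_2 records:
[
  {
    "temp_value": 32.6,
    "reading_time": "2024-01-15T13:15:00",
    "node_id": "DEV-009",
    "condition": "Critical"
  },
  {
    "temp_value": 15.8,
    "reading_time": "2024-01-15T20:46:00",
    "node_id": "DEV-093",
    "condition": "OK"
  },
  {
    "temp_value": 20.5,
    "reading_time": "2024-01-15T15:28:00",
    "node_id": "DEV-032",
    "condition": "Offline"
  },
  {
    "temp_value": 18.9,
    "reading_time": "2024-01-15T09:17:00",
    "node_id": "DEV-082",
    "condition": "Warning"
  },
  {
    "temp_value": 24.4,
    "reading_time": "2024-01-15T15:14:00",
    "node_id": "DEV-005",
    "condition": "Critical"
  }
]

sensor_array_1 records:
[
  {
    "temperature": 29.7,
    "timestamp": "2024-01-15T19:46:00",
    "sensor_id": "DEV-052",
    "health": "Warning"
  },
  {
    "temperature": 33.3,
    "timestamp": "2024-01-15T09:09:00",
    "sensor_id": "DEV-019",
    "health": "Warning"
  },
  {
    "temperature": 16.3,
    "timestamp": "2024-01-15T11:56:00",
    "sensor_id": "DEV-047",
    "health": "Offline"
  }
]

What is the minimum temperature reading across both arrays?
15.8

Schema mapping: "temp_value" (sensor_array_2) = "temperature" (sensor_array_1) = temperature reading

Minimum in sensor_array_2: 15.8
Minimum in sensor_array_1: 16.3

Overall minimum: min(15.8, 16.3) = 15.8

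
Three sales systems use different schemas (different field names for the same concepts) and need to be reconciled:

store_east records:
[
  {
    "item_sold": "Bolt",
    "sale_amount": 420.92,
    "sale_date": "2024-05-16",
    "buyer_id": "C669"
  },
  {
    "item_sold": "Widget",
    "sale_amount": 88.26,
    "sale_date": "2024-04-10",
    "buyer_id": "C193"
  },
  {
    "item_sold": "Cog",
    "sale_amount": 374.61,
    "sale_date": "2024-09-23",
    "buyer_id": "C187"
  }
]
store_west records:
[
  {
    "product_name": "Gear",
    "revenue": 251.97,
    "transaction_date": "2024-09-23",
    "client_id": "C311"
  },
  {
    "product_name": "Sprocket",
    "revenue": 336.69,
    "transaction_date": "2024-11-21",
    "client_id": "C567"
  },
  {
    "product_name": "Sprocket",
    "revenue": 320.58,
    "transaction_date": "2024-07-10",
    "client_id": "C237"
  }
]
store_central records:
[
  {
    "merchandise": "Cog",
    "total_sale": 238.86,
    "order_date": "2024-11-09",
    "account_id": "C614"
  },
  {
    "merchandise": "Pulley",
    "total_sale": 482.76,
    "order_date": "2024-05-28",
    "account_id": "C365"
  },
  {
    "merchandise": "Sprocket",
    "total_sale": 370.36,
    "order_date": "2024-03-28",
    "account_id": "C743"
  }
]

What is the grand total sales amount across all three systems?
2885.01

Schema reconciliation - all amount fields map to sale amount:

store_east (sale_amount): 883.79
store_west (revenue): 909.24
store_central (total_sale): 1091.98

Grand total: 2885.01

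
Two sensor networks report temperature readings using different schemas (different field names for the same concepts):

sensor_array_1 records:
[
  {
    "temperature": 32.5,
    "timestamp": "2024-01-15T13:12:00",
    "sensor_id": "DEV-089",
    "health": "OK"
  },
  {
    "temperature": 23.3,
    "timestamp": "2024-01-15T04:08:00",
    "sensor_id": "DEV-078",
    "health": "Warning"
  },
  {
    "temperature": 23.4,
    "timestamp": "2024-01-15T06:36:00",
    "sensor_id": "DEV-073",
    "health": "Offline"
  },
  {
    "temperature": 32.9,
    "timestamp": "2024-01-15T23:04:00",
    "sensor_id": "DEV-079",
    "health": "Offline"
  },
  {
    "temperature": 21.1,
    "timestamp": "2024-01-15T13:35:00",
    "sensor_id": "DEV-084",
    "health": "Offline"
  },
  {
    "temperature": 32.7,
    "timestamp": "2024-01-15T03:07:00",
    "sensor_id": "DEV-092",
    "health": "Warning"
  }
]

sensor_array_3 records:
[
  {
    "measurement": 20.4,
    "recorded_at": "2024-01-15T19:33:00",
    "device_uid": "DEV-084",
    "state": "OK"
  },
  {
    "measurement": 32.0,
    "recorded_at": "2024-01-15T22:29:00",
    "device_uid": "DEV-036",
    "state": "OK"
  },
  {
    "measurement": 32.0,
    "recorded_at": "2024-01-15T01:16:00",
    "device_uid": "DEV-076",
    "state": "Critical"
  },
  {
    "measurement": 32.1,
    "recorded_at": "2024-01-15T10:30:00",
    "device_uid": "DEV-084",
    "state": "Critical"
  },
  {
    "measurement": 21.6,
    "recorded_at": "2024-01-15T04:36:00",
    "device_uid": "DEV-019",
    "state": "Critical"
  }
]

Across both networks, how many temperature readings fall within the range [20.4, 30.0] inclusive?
5

Schema mapping: "temperature" (sensor_array_1) = "measurement" (sensor_array_3) = temperature

Readings in [20.4, 30.0] from sensor_array_1: 3
Readings in [20.4, 30.0] from sensor_array_3: 2

Total count: 3 + 2 = 5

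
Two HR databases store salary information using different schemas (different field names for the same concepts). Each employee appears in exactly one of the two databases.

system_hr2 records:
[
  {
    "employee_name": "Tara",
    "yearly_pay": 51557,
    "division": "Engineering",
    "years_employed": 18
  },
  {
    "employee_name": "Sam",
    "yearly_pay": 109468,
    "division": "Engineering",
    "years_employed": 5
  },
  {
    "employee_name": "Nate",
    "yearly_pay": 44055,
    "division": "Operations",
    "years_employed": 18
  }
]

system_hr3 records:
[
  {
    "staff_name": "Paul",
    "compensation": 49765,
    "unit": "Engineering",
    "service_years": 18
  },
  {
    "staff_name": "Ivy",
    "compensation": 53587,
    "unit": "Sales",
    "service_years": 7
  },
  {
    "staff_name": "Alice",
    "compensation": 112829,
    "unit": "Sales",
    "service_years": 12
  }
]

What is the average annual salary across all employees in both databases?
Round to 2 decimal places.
70210.17

Schema mapping: "yearly_pay" (system_hr2) = "compensation" (system_hr3) = annual salary

All salaries: [51557, 109468, 44055, 49765, 53587, 112829]
Sum: 421261
Count: 6
Average: 421261 / 6 = 70210.17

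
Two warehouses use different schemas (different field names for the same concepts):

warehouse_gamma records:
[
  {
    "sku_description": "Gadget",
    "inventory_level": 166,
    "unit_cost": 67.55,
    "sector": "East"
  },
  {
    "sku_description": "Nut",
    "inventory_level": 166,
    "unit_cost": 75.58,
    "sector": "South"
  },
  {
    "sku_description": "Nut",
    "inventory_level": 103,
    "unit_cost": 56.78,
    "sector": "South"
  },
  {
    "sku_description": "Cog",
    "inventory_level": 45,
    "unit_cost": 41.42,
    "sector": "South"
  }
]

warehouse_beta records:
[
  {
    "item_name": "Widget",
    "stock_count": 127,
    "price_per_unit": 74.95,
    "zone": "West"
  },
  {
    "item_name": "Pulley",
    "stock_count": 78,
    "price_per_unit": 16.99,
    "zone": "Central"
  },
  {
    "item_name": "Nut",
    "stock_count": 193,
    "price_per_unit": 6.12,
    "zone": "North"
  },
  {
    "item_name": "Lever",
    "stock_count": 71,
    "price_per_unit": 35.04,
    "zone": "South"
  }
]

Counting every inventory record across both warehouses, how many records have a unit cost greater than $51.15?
4

Schema mapping: "unit_cost" (warehouse_gamma) = "price_per_unit" (warehouse_beta) = unit cost

Records > $51.15 in warehouse_gamma: 3
Records > $51.15 in warehouse_beta: 1

Total count: 3 + 1 = 4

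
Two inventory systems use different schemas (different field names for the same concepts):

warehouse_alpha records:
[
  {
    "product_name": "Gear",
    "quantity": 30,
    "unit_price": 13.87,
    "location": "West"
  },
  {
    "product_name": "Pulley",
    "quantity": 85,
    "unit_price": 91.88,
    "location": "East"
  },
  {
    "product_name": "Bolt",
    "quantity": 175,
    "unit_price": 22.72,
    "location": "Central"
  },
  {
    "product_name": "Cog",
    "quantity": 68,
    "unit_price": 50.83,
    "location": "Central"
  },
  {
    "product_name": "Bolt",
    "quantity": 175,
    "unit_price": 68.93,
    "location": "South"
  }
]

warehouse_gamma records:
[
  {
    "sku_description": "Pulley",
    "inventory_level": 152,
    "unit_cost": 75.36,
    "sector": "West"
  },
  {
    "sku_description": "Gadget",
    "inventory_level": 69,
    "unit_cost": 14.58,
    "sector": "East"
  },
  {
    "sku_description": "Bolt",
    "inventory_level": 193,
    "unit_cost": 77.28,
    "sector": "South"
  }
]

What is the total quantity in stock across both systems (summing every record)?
947

To reconcile these schemas, identify the field holding the quantity in stock in each system:
1. In warehouse_alpha it is "quantity"
2. In warehouse_gamma it is "inventory_level"

From warehouse_alpha: 30 + 85 + 175 + 68 + 175 = 533
From warehouse_gamma: 152 + 69 + 193 = 414

Total: 533 + 414 = 947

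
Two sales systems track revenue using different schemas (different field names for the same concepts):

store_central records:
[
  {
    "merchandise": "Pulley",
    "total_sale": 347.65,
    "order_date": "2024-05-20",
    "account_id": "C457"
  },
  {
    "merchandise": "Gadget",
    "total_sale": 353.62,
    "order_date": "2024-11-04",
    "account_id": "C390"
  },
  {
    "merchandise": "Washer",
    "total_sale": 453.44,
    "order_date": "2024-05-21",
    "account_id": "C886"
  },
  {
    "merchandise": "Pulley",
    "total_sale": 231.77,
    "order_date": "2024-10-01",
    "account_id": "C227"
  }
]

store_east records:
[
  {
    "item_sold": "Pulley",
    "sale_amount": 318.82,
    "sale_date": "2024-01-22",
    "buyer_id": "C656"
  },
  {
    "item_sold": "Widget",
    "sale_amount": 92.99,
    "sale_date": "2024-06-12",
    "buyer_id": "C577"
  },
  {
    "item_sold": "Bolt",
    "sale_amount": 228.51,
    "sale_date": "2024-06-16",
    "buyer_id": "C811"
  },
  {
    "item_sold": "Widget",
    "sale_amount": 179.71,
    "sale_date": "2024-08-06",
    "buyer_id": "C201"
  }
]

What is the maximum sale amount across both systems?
453.44

Reconcile: "total_sale" (store_central) = "sale_amount" (store_east) = sale amount

Maximum in store_central: 453.44
Maximum in store_east: 318.82

Overall maximum: max(453.44, 318.82) = 453.44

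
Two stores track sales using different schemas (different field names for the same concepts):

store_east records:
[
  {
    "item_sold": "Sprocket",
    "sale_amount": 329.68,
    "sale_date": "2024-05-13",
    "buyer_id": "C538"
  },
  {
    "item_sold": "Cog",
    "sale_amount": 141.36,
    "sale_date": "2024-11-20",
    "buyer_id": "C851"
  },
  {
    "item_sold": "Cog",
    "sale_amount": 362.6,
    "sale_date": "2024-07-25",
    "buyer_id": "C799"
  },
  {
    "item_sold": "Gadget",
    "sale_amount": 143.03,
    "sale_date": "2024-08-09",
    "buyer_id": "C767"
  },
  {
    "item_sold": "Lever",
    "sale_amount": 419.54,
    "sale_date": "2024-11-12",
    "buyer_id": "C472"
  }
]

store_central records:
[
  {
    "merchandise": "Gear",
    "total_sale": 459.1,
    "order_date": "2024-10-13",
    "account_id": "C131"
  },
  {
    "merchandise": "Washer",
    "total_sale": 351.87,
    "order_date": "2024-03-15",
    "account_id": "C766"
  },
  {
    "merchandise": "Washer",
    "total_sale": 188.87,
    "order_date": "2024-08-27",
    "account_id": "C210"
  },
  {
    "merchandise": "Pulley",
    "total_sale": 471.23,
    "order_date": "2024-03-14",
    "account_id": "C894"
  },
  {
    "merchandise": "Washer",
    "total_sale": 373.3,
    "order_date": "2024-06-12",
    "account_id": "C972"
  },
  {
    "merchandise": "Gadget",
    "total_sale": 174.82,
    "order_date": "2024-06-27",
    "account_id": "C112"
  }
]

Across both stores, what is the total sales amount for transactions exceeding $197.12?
2767.32

Schema mapping: "sale_amount" (store_east) = "total_sale" (store_central) = sale amount

Sum of sales > $197.12 in store_east: 1111.82
Sum of sales > $197.12 in store_central: 1655.5

Total: 1111.82 + 1655.5 = 2767.32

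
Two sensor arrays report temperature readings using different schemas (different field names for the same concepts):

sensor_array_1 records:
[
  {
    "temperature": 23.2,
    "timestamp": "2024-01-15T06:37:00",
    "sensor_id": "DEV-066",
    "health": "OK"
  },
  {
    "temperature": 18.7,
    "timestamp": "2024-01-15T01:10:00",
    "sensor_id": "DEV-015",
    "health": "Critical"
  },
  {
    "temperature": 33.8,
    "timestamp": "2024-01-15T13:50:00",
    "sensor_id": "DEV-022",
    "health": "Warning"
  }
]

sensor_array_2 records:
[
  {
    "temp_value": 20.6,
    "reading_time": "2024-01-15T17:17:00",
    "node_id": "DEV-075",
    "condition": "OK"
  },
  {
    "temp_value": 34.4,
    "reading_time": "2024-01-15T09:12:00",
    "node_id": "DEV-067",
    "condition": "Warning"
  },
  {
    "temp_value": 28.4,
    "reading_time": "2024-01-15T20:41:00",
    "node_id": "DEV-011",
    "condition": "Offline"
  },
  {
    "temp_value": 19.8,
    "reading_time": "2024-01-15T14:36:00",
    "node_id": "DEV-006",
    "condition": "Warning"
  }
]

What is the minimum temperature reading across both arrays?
18.7

Schema mapping: "temperature" (sensor_array_1) = "temp_value" (sensor_array_2) = temperature reading

Minimum in sensor_array_1: 18.7
Minimum in sensor_array_2: 19.8

Overall minimum: min(18.7, 19.8) = 18.7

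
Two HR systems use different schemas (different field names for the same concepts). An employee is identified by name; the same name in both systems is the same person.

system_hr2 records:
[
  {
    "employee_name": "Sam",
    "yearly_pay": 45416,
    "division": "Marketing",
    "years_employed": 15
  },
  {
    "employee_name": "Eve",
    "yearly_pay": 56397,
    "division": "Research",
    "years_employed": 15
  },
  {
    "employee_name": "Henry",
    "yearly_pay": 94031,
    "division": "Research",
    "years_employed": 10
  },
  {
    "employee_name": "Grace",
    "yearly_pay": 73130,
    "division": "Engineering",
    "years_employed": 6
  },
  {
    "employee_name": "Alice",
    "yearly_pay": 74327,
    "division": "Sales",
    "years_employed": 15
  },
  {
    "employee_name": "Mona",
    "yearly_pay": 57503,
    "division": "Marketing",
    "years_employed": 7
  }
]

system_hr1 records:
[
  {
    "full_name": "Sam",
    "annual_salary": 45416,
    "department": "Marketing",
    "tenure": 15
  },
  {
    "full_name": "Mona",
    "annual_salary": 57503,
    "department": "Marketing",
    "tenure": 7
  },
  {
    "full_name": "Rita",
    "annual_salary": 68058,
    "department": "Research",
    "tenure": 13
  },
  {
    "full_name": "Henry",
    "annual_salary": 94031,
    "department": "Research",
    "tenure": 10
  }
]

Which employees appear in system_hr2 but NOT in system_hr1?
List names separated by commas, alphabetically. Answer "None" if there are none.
Alice, Eve, Grace

Schema mapping: "employee_name" (system_hr2) = "full_name" (system_hr1) = employee name

Names in system_hr2: ['Alice', 'Eve', 'Grace', 'Henry', 'Mona', 'Sam']
Names in system_hr1: ['Henry', 'Mona', 'Rita', 'Sam']

In system_hr2 but not system_hr1: ['Alice', 'Eve', 'Grace']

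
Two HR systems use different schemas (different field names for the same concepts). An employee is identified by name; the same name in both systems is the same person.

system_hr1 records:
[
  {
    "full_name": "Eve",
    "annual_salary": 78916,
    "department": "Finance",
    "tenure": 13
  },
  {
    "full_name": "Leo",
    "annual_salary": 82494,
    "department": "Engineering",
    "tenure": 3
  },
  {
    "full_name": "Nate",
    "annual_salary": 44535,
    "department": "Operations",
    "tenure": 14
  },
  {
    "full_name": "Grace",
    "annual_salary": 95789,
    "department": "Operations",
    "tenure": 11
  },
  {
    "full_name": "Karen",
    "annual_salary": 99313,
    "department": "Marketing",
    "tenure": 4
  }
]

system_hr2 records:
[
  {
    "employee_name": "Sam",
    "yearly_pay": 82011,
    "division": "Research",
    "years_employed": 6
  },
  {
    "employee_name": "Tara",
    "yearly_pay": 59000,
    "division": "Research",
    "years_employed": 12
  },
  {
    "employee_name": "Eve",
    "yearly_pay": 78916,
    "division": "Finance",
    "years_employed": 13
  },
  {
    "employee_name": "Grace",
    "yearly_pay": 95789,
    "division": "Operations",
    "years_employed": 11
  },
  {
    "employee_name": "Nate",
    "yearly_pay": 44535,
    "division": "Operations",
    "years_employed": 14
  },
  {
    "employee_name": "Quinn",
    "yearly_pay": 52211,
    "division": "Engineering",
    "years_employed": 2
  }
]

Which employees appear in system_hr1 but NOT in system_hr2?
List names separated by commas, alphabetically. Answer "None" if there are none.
Karen, Leo

Schema mapping: "full_name" (system_hr1) = "employee_name" (system_hr2) = employee name

Names in system_hr1: ['Eve', 'Grace', 'Karen', 'Leo', 'Nate']
Names in system_hr2: ['Eve', 'Grace', 'Nate', 'Quinn', 'Sam', 'Tara']

In system_hr1 but not system_hr2: ['Karen', 'Leo']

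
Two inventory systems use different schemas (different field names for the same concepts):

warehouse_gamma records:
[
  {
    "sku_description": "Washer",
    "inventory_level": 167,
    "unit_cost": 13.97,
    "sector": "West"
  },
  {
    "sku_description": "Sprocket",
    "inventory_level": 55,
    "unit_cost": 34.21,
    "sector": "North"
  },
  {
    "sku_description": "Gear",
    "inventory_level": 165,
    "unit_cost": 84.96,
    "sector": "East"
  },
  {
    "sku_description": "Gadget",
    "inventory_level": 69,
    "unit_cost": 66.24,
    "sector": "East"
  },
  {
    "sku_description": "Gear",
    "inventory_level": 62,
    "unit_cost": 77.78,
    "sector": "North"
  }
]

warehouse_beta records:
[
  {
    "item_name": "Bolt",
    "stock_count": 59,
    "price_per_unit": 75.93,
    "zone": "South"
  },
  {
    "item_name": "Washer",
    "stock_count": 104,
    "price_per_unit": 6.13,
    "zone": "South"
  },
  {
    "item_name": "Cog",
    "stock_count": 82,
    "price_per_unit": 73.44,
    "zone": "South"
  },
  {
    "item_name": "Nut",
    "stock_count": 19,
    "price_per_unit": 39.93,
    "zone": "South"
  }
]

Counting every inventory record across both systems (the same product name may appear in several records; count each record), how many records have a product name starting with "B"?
1

Schema mapping: "sku_description" (warehouse_gamma) = "item_name" (warehouse_beta) = product name

Records with product name starting with "B" in warehouse_gamma: 0
Records with product name starting with "B" in warehouse_beta: 1

Total: 0 + 1 = 1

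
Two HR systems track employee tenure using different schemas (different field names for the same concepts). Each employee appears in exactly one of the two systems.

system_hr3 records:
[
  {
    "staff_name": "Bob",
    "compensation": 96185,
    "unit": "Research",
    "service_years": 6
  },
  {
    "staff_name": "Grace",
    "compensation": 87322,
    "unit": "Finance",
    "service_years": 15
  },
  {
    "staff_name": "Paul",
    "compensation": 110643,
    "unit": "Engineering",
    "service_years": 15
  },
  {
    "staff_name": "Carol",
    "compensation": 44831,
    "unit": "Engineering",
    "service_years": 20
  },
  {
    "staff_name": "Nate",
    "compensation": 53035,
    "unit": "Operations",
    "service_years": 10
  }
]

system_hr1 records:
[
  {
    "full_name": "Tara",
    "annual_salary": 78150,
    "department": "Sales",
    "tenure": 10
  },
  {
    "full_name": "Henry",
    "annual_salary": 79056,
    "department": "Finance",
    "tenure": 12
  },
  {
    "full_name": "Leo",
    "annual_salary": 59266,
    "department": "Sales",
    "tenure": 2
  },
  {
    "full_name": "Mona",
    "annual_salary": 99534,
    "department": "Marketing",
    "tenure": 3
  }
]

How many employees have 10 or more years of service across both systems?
6

Reconcile schemas: "service_years" (system_hr3) = "tenure" (system_hr1) = years of service

From system_hr3: 4 employees with >= 10 years
From system_hr1: 2 employees with >= 10 years

Total: 4 + 2 = 6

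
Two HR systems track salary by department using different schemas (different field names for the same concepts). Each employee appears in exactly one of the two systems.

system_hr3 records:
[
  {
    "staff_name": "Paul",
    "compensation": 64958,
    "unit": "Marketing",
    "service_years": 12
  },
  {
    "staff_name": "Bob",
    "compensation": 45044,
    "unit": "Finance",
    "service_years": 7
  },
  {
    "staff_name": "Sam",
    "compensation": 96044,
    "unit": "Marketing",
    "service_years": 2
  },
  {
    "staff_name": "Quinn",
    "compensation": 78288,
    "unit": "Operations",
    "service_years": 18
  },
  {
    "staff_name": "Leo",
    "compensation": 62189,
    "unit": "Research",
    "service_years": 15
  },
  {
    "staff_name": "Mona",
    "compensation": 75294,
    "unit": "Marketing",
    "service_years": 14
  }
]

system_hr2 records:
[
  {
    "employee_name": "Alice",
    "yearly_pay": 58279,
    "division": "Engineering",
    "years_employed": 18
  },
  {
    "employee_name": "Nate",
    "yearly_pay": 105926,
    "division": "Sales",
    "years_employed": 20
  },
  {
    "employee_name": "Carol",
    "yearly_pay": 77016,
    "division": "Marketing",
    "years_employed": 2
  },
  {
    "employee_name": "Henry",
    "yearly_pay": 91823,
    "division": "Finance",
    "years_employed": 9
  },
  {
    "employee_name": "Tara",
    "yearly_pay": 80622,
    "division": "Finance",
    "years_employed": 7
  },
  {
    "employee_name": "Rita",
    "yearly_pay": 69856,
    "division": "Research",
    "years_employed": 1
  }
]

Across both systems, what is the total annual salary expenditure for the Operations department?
78288

Schema mappings:
- "unit" (system_hr3) = "division" (system_hr2) = department
- "compensation" (system_hr3) = "yearly_pay" (system_hr2) = salary

Operations salaries from system_hr3: 78288
Operations salaries from system_hr2: 0

Total: 78288 + 0 = 78288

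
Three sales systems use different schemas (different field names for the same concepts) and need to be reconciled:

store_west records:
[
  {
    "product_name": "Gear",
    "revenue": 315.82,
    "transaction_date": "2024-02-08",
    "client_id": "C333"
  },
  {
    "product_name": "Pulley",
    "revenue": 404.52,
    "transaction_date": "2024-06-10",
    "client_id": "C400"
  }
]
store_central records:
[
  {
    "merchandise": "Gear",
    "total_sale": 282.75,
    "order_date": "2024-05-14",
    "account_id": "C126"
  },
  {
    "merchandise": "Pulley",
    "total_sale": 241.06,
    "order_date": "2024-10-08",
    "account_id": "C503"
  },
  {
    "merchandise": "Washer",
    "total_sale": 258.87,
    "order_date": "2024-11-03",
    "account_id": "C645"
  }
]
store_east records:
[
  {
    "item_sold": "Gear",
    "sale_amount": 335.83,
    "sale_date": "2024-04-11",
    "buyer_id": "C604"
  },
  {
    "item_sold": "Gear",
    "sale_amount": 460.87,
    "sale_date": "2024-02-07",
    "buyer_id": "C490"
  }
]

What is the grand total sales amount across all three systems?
2299.72

Schema reconciliation - all amount fields map to sale amount:

store_west (revenue): 720.34
store_central (total_sale): 782.68
store_east (sale_amount): 796.7

Grand total: 2299.72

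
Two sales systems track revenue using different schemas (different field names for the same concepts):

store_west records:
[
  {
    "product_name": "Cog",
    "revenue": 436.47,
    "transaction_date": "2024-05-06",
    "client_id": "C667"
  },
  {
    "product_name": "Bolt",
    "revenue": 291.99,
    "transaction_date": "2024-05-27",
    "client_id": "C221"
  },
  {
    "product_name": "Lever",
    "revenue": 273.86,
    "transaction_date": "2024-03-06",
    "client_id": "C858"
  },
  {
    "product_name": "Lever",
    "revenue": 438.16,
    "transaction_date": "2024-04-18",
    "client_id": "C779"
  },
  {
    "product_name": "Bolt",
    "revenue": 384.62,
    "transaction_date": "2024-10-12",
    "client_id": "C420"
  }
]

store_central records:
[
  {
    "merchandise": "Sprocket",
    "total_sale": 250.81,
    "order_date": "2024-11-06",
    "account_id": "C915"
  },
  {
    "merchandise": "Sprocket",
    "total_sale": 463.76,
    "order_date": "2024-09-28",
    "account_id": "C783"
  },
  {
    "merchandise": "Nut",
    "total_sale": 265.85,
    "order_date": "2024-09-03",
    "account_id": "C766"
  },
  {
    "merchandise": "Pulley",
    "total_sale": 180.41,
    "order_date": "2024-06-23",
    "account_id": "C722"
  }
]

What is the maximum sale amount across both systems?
463.76

Reconcile: "revenue" (store_west) = "total_sale" (store_central) = sale amount

Maximum in store_west: 438.16
Maximum in store_central: 463.76

Overall maximum: max(438.16, 463.76) = 463.76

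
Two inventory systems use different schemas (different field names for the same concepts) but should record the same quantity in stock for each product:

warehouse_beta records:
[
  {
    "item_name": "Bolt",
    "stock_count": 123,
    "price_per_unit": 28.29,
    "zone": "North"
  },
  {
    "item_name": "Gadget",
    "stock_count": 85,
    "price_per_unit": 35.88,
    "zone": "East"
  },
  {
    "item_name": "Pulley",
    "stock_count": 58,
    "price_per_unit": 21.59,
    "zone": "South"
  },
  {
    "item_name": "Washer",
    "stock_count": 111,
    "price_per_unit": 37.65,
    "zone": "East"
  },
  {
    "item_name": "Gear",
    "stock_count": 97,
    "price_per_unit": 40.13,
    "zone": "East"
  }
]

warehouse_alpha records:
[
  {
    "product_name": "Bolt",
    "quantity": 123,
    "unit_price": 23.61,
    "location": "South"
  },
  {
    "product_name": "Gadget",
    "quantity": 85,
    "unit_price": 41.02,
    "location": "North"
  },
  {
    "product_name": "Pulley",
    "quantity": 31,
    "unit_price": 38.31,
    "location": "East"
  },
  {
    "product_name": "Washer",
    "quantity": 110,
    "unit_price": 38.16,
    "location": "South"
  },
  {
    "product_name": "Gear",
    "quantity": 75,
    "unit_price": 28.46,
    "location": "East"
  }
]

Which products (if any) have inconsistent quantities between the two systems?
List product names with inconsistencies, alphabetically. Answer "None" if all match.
Gear, Pulley, Washer

Schema mappings:
- "item_name" (warehouse_beta) = "product_name" (warehouse_alpha) = product name
- "stock_count" (warehouse_beta) = "quantity" (warehouse_alpha) = quantity

Comparison:
  Bolt: 123 vs 123 - MATCH
  Gadget: 85 vs 85 - MATCH
  Pulley: 58 vs 31 - MISMATCH
  Washer: 111 vs 110 - MISMATCH
  Gear: 97 vs 75 - MISMATCH

Products with inconsistencies: Gear, Pulley, Washer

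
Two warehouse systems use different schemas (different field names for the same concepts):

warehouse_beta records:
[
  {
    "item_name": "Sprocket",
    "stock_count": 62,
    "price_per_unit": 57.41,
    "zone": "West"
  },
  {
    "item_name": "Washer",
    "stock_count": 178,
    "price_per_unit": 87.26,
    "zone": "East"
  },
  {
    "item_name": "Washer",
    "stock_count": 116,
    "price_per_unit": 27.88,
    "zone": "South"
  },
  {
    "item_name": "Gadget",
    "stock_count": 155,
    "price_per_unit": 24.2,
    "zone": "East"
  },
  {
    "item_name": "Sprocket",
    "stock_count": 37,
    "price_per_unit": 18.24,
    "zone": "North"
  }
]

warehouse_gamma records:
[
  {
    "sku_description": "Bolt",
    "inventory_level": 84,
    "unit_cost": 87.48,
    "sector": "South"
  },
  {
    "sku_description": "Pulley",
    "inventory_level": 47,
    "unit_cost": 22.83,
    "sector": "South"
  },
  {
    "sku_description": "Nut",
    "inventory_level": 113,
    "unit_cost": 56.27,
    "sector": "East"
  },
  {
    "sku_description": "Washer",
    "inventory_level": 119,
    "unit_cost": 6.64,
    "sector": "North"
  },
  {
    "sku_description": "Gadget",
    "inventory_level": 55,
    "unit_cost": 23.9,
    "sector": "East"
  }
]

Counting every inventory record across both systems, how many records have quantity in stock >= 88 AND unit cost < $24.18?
1

Schema mappings:
- "stock_count" (warehouse_beta) = "inventory_level" (warehouse_gamma) = quantity
- "price_per_unit" (warehouse_beta) = "unit_cost" (warehouse_gamma) = unit cost

Records meeting both conditions in warehouse_beta: 0
Records meeting both conditions in warehouse_gamma: 1

Total: 0 + 1 = 1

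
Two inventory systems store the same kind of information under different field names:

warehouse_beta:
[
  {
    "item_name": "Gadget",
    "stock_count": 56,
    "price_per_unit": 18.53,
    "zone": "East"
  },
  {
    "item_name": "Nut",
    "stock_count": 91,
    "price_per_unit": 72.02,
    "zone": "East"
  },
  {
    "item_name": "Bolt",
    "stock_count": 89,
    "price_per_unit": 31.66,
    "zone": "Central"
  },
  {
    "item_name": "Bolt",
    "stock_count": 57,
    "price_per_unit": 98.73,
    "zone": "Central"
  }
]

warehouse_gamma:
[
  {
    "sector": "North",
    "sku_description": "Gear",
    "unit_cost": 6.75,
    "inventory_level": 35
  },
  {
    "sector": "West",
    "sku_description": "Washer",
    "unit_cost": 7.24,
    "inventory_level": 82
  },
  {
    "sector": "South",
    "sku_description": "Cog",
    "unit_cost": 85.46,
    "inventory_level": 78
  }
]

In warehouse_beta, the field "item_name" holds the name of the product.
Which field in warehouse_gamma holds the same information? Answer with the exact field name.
sku_description

In warehouse_beta, "item_name" holds the name of the product.
The fields in warehouse_gamma are: "sector", "sku_description", "unit_cost", "inventory_level".
"sku_description" is the match: the name refers to the same concept and its values are product-name strings (e.g. 'Cog', 'Gear').
The other fields ("sector", "unit_cost", "inventory_level") hold different kinds of data.

So "item_name" in warehouse_beta corresponds to "sku_description" in warehouse_gamma.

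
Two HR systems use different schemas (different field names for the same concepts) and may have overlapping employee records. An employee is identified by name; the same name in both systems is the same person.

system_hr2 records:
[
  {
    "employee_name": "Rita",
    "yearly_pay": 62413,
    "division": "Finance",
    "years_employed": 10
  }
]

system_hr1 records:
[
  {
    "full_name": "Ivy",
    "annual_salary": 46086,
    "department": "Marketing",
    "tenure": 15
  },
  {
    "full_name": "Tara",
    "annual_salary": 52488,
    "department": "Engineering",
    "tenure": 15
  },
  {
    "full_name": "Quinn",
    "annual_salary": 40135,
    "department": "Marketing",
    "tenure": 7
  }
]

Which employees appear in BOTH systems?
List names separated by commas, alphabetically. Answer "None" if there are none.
None

Schema mapping: "employee_name" (system_hr2) = "full_name" (system_hr1) = employee name

Names in system_hr2: ['Rita']
Names in system_hr1: ['Ivy', 'Quinn', 'Tara']

Intersection: None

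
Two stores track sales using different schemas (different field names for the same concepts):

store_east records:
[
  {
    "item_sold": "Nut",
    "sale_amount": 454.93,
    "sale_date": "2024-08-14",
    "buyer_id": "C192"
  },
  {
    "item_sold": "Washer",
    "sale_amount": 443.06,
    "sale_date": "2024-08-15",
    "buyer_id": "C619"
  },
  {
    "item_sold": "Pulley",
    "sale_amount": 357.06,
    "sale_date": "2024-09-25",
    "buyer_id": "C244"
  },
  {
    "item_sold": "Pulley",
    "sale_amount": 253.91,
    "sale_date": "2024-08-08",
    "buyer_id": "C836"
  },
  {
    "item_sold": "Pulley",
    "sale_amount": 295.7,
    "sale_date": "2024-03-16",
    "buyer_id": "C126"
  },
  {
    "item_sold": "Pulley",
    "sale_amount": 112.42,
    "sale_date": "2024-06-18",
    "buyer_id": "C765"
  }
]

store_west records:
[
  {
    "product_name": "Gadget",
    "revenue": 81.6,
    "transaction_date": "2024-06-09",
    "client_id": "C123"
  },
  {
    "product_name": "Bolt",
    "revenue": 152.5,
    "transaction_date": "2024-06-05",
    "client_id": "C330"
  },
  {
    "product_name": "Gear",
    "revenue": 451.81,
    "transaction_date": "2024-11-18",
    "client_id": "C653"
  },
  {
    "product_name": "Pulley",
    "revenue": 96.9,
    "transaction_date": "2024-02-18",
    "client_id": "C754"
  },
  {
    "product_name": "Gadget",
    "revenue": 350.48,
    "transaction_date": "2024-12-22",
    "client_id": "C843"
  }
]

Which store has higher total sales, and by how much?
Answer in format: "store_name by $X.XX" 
store_east by $783.79

Schema mapping: "sale_amount" (store_east) = "revenue" (store_west) = sale amount

Total for store_east: 1917.08
Total for store_west: 1133.29

Difference: |1917.08 - 1133.29| = 783.79
store_east has higher sales by $783.79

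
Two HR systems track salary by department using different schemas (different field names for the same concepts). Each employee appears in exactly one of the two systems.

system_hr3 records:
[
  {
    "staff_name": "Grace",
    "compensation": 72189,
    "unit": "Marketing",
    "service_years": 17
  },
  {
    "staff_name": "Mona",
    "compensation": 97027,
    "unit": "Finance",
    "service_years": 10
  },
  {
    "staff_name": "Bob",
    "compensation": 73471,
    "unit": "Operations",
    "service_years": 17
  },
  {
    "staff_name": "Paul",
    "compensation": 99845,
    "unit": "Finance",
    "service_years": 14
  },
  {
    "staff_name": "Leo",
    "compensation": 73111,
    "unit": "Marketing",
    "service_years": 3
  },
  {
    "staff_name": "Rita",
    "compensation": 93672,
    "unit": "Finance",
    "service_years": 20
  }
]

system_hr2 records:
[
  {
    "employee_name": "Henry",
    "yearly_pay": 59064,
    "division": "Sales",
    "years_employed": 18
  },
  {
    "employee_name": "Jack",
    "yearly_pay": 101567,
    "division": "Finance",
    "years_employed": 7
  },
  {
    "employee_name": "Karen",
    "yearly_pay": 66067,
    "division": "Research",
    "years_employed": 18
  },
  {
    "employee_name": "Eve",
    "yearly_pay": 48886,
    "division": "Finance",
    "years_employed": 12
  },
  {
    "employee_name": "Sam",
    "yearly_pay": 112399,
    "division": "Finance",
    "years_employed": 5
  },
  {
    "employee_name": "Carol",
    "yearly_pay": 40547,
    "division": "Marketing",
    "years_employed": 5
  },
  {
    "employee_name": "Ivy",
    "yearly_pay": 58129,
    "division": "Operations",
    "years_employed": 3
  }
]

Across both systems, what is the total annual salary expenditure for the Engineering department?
0

Schema mappings:
- "unit" (system_hr3) = "division" (system_hr2) = department
- "compensation" (system_hr3) = "yearly_pay" (system_hr2) = salary

Engineering salaries from system_hr3: 0
Engineering salaries from system_hr2: 0

Total: 0 + 0 = 0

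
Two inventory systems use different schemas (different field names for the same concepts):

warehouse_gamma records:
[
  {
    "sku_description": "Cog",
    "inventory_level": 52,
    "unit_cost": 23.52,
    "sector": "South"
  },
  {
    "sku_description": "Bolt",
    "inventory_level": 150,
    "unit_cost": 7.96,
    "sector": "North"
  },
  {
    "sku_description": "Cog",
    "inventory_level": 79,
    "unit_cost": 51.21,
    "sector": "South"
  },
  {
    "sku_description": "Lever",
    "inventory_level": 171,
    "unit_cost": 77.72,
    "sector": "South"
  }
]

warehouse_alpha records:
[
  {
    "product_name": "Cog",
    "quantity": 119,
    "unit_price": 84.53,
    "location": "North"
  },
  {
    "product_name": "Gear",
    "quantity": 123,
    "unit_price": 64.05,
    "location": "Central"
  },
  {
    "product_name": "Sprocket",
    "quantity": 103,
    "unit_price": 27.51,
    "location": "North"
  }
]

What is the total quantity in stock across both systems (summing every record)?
797

To reconcile these schemas, identify the field holding the quantity in stock in each system:
1. In warehouse_gamma it is "inventory_level"
2. In warehouse_alpha it is "quantity"

From warehouse_gamma: 52 + 150 + 79 + 171 = 452
From warehouse_alpha: 119 + 123 + 103 = 345

Total: 452 + 345 = 797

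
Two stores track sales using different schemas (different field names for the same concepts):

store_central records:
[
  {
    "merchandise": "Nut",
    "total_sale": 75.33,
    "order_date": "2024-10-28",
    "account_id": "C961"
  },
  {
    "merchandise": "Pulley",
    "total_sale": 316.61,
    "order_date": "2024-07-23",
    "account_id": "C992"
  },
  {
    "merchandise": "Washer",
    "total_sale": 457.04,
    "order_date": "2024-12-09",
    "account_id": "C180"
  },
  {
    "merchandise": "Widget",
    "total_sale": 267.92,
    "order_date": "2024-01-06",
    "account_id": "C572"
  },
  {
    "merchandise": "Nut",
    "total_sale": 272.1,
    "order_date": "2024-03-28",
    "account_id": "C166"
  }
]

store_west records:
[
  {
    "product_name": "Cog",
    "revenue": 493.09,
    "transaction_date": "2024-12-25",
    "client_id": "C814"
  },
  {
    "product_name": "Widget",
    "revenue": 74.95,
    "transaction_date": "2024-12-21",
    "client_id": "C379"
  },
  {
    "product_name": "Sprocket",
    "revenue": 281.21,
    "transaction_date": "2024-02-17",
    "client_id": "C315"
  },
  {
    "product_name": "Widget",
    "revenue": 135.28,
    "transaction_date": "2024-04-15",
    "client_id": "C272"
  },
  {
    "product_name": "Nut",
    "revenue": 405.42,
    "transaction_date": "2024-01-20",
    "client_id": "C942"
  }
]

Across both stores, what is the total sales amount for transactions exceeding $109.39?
2628.67

Schema mapping: "total_sale" (store_central) = "revenue" (store_west) = sale amount

Sum of sales > $109.39 in store_central: 1313.67
Sum of sales > $109.39 in store_west: 1315.0

Total: 1313.67 + 1315.0 = 2628.67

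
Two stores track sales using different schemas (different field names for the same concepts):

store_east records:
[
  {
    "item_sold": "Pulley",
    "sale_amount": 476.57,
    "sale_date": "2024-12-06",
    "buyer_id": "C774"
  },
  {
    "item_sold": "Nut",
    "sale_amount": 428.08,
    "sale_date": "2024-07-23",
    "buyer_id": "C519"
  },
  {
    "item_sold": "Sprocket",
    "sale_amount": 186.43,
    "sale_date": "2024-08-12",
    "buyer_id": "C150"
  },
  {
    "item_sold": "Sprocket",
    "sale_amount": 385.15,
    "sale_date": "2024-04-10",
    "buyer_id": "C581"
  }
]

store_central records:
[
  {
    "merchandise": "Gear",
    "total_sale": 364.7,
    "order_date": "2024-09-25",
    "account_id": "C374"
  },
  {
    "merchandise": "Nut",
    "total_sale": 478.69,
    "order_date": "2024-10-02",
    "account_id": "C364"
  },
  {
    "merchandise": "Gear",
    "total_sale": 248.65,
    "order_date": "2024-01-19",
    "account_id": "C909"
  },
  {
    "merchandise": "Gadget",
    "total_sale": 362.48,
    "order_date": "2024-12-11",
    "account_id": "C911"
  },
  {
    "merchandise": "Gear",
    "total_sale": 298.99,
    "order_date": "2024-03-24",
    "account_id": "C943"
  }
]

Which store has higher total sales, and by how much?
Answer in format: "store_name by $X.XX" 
store_central by $277.28

Schema mapping: "sale_amount" (store_east) = "total_sale" (store_central) = sale amount

Total for store_east: 1476.23
Total for store_central: 1753.51

Difference: |1476.23 - 1753.51| = 277.28
store_central has higher sales by $277.28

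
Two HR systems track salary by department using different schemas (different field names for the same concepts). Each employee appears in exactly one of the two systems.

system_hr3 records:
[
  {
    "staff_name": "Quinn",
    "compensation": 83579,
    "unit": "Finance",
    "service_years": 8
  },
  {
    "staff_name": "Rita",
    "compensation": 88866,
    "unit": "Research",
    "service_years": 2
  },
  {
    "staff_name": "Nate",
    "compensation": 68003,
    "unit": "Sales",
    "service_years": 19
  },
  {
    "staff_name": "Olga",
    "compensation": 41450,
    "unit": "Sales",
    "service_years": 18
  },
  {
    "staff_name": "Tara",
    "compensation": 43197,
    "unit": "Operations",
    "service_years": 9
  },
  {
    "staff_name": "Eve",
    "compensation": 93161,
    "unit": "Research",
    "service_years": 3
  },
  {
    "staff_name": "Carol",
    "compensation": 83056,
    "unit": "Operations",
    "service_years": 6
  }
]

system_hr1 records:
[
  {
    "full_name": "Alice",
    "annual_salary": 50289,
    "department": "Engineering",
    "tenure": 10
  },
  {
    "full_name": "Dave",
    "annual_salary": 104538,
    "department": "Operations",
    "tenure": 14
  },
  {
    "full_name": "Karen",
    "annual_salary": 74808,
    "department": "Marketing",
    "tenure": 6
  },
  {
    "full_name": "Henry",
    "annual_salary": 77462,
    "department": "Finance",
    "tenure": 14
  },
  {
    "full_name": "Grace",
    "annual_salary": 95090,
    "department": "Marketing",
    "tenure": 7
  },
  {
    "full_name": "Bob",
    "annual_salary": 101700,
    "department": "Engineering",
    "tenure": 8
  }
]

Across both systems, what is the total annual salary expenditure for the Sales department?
109453

Schema mappings:
- "unit" (system_hr3) = "department" (system_hr1) = department
- "compensation" (system_hr3) = "annual_salary" (system_hr1) = salary

Sales salaries from system_hr3: 109453
Sales salaries from system_hr1: 0

Total: 109453 + 0 = 109453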